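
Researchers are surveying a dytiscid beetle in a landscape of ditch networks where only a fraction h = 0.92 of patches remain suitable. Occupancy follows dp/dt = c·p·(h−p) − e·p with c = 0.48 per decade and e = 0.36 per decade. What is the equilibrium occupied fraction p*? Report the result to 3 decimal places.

Setting dp/dt = 0 and dividing by p* gives c·(h−p*) = e.
So p* = h − e/c = 0.92 − 0.36/0.48 = 0.92 − 0.7500 = 0.1700.

0.170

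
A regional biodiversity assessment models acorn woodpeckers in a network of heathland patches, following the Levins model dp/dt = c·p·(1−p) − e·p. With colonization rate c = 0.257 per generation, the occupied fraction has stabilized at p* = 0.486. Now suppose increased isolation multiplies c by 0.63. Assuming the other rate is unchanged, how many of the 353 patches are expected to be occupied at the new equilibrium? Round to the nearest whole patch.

65

Balance c(1−p*) = e gives e = 0.257×(1 − 0.48600) = 0.13210.
New p* = 1 − e/c = 1 − 0.13210/0.16191 = 0.18411.
Expected occupied = 353 × 0.18411 = 64.99 ≈ 65.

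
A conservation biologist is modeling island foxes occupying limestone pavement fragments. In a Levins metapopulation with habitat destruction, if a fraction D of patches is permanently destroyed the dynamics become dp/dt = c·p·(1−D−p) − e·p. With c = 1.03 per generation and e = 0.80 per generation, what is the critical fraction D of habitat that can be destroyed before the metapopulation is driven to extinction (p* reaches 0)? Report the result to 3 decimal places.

The nontrivial equilibrium is p* = (1−D) − e/c; extinction occurs when this hits zero.
So D_crit = 1 − e/c = 1 − 0.80/1.03 = 1 − 0.7767 = 0.2233.
This equals the undisturbed p*, a classic result of Lande's extension.

0.223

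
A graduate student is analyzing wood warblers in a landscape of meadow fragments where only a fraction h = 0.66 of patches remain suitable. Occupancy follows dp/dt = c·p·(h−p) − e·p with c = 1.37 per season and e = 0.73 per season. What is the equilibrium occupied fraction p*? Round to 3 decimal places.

0.127

Setting dp/dt = 0 and dividing by p* gives c·(h−p*) = e.
So p* = h − e/c = 0.66 − 0.73/1.37 = 0.66 − 0.5328 = 0.1272.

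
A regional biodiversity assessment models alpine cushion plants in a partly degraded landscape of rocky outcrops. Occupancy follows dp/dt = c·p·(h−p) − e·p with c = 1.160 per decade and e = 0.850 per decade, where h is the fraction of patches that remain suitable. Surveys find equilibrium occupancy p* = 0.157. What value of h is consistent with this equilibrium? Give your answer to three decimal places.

At equilibrium c(h−p*) = e, so h = p* + e/c.
h = 0.157 + 0.850/1.160 = 0.157 + 0.7328 = 0.8898.

0.890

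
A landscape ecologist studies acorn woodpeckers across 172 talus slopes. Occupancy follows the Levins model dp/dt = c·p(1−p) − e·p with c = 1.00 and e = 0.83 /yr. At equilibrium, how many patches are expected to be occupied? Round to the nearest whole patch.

29

p* = 1 − e/c = 1 − 0.83/1.00 = 0.1700.
Expected occupied patches = N × p* = 172 × 0.1700 = 29.24 ≈ 29.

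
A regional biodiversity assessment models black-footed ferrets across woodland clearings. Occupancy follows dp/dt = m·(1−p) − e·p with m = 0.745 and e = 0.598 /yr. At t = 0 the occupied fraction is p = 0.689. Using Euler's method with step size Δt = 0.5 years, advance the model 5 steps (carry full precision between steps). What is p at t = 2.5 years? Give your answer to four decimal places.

Update rule: p ← p + [m·(1−p) − e·p]·Δt with Δt = 0.5.
  1  |  dp/dt·Δt = -0.090163  |  p_1 = 0.598836
  2  |  dp/dt·Δt = -0.029619  |  p_2 = 0.569218
  3  |  dp/dt·Δt = -0.009730  |  p_3 = 0.559488
  4  |  dp/dt·Δt = -0.003196  |  p_4 = 0.556292
  5  |  dp/dt·Δt = -0.001050  |  p_5 = 0.555242

0.5552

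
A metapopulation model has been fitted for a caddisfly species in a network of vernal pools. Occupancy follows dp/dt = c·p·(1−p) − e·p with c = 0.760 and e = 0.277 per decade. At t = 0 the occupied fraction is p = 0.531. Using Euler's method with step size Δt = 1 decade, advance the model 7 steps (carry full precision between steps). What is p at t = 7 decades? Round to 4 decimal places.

Update rule: p ← p + [c·p·(1−p) − e·p]·Δt with Δt = 1.
t = 1: p = 0.53100 + (+0.04218) = 0.57318
t = 2: p = 0.57318 + (+0.02716) = 0.60034
t = 3: p = 0.60034 + (+0.01605) = 0.61639
t = 4: p = 0.61639 + (+0.00896) = 0.62536
t = 5: p = 0.62536 + (+0.00483) = 0.63019
t = 6: p = 0.63019 + (+0.00256) = 0.63275
t = 7: p = 0.63275 + (+0.00134) = 0.63408

0.6341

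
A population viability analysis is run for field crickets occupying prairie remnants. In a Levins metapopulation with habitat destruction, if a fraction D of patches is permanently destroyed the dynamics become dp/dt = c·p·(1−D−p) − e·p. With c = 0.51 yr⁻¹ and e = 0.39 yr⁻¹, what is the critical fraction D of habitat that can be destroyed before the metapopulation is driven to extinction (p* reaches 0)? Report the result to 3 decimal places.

0.235

The nontrivial equilibrium is p* = (1−D) − e/c; extinction occurs when this hits zero.
So D_crit = 1 − e/c = 1 − 0.39/0.51 = 1 − 0.7647 = 0.2353.
Note this equals the original equilibrium occupancy — the Levins extinction-debt result.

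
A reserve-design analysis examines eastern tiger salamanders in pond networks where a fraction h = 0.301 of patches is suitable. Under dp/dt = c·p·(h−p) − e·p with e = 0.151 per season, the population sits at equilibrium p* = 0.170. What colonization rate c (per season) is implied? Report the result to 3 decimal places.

At equilibrium c(h−p*) = e, so c = e/(h−p*).
c = 0.151/(0.301 − 0.170) = 0.151/0.1310 = 1.1527.

1.153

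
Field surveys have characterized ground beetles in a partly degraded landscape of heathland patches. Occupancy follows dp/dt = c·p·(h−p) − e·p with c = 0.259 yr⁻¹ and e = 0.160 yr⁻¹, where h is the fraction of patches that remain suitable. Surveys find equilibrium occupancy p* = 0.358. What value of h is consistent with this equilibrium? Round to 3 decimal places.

0.976

At equilibrium c(h−p*) = e, so h = p* + e/c.
h = 0.358 + 0.160/0.259 = 0.358 + 0.6178 = 0.9758.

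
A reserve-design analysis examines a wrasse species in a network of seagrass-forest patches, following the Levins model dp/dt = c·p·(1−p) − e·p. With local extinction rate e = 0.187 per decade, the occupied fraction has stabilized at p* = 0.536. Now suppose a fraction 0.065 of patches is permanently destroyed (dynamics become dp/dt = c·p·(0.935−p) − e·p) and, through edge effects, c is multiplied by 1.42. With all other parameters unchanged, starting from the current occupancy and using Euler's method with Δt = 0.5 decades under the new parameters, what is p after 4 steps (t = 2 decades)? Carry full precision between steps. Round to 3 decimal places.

Balance c(1−p*) = e gives c = e/(1 − 0.53600) = 0.187/0.46400 = 0.40302.
Starting from p₀ = 0.53600; update p ← p + (dp/dt)·Δt with the new parameters.
  1  |  dp/dt·Δt = +0.011080  |  p_1 = 0.547080
  2  |  dp/dt·Δt = +0.009574  |  p_2 = 0.556654
  3  |  dp/dt·Δt = +0.008217  |  p_3 = 0.564870
  4  |  dp/dt·Δt = +0.007010  |  p_4 = 0.571880

0.572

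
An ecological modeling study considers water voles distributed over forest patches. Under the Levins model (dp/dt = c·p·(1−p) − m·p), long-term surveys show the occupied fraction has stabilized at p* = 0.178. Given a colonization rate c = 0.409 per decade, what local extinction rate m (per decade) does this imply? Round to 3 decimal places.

0.336

At equilibrium c(1−p*) = m.
m = 0.409 × (1 − 0.178) = 0.409 × 0.8220 = 0.3362.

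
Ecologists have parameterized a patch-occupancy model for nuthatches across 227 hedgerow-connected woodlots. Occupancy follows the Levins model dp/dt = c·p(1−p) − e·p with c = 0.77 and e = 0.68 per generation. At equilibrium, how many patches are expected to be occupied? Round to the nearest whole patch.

p* = 1 − e/c = 1 − 0.68/0.77 = 0.1169.
Expected occupied patches = N × p* = 227 × 0.1169 = 26.53 ≈ 27.

27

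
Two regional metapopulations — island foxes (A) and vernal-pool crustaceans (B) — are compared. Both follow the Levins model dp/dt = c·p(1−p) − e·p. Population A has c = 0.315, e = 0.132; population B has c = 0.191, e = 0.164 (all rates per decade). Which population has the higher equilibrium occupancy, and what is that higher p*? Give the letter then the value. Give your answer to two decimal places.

A: p*_A = 1 − 0.132/0.315 = 0.5810.
B: p*_B = 1 − 0.164/0.191 = 0.1414.
A is higher at 0.5810.

A, 0.58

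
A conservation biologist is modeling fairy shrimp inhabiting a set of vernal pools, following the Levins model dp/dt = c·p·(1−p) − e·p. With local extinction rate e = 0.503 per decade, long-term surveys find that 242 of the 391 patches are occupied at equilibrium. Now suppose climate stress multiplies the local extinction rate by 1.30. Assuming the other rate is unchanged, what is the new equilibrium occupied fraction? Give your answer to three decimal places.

0.505

Observed p* = 242/391 = 0.61893.
Balance c(1−p*) = e gives c = e/(1 − 0.61893) = 0.503/0.38107 = 1.31997.
New p* = 1 − e/c = 1 − 0.65390/1.31997 = 0.50461.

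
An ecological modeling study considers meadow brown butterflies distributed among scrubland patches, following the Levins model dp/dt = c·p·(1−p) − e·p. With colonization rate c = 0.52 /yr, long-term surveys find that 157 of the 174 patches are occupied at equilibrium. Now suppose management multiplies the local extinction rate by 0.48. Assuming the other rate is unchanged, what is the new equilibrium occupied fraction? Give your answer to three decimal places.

Observed p* = 157/174 = 0.90230.
Balance c(1−p*) = e gives e = 0.52×(1 − 0.90230) = 0.05080.
New p* = 1 − e/c = 1 − 0.02438/0.52000 = 0.95312.

0.953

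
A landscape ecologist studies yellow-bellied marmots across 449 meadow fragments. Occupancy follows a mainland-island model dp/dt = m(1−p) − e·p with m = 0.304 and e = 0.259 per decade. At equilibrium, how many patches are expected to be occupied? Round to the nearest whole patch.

242

p* = m/(m+e) = 0.304/0.5630 = 0.5400.
Expected occupied patches = N × p* = 449 × 0.5400 = 242.44 ≈ 242.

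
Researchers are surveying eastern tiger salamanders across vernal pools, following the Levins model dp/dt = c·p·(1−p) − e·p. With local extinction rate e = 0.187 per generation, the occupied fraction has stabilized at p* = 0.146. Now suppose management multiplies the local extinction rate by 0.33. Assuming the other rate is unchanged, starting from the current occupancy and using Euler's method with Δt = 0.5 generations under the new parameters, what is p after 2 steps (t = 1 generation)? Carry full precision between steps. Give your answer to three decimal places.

Balance c(1−p*) = e gives c = e/(1 − 0.14600) = 0.187/0.85400 = 0.21897.
Starting from p₀ = 0.14600; update p ← p + (dp/dt)·Δt with the new parameters.
t = 0.5: p = 0.14600 + (+0.00915) = 0.15515
t = 1: p = 0.15515 + (+0.00956) = 0.16471

0.165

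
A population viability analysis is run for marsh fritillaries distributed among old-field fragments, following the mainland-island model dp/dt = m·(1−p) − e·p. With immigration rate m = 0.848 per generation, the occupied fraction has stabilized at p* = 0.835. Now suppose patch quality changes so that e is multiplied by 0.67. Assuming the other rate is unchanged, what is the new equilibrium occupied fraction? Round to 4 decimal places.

0.8831

Balance m(1−p*) = e·p* gives e = m(1−p*)/p* = 0.848×0.16500/0.83500 = 0.16757.
New p* = m/(m+e) = 0.84800/(0.84800+0.11227) = 0.88308.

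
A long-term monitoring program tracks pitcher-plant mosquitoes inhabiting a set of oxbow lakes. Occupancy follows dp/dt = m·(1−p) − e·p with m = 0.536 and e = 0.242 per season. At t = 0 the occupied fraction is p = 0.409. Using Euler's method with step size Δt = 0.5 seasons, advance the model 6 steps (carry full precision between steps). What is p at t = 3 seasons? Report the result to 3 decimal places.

Update rule: p ← p + [m·(1−p) − e·p]·Δt with Δt = 0.5.
  1  |  dp/dt·Δt = +0.108899  |  p_1 = 0.517899
  2  |  dp/dt·Δt = +0.066537  |  p_2 = 0.584436
  3  |  dp/dt·Δt = +0.040654  |  p_3 = 0.625091
  4  |  dp/dt·Δt = +0.024840  |  p_4 = 0.649930
  5  |  dp/dt·Δt = +0.015177  |  p_5 = 0.665107
  6  |  dp/dt·Δt = +0.009273  |  p_6 = 0.674381

0.674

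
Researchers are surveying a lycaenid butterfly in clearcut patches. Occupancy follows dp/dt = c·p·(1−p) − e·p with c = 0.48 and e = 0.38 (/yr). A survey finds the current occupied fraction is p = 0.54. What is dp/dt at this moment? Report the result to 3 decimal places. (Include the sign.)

-0.086

Colonization term: c·p·(1−p) = 0.48×0.54×0.4600 = 0.11923.
Extinction term: e·p = 0.20520.
dp/dt = 0.11923 − 0.20520 = -0.08597.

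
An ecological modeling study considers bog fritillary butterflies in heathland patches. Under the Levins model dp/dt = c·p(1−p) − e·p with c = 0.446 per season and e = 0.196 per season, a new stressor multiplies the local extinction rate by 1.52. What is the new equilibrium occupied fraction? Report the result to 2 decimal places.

Before: p* = 1 − 0.196/0.446 = 0.5605.
After the change, c = 0.446, e = 0.29792, so p* = 1 − 0.29792/0.446 = 0.3320.

0.33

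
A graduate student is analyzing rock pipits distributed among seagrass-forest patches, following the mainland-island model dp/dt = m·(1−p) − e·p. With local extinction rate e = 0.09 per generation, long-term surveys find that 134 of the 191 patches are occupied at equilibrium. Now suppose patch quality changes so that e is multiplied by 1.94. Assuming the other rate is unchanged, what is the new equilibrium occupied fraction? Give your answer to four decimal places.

0.5479

Observed p* = 134/191 = 0.70157.
Balance m(1−p*) = e·p* gives m = e·p*/(1−p*) = 0.09×0.70157/0.29843 = 0.21158.
New p* = m/(m+e) = 0.21158/(0.21158+0.17460) = 0.54788.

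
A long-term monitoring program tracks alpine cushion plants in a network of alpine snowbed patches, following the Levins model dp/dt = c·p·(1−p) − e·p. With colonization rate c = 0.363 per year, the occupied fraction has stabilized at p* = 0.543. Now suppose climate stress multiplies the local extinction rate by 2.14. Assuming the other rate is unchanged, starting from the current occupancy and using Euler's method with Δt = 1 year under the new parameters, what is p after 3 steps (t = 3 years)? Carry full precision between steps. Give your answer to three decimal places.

0.326

Balance c(1−p*) = e gives e = 0.363×(1 − 0.54300) = 0.16589.
Starting from p₀ = 0.54300; update p ← p + (dp/dt)·Δt with the new parameters.
p: 0.54300 → 0.44031  (Δp = -0.10269)
p: 0.44031 → 0.37345  (Δp = -0.06686)
p: 0.37345 → 0.32581  (Δp = -0.04764)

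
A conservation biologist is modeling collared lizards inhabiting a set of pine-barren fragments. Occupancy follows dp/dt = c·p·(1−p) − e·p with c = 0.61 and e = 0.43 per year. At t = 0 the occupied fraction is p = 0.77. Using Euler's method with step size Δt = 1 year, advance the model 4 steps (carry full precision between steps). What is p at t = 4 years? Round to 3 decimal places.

Update rule: p ← p + [c·p·(1−p) − e·p]·Δt with Δt = 1.
p: 0.77000 → 0.54693  (Δp = -0.22307)
p: 0.54693 → 0.46291  (Δp = -0.08402)
p: 0.46291 → 0.41552  (Δp = -0.04739)
p: 0.41552 → 0.38499  (Δp = -0.03053)

0.385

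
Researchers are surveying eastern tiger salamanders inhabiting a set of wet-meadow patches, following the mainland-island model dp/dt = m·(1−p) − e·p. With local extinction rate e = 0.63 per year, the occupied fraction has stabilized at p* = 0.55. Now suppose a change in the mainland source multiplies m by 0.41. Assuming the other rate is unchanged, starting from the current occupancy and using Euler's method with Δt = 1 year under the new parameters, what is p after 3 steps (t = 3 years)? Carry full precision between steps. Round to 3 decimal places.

0.334

Balance m(1−p*) = e·p* gives m = e·p*/(1−p*) = 0.63×0.55000/0.45000 = 0.77000.
Starting from p₀ = 0.55000; update p ← p + (dp/dt)·Δt with the new parameters.
step 1: Δp = -0.20444, p = 0.34557
step 2: Δp = -0.01110, p = 0.33446
step 3: Δp = -0.00060, p = 0.33386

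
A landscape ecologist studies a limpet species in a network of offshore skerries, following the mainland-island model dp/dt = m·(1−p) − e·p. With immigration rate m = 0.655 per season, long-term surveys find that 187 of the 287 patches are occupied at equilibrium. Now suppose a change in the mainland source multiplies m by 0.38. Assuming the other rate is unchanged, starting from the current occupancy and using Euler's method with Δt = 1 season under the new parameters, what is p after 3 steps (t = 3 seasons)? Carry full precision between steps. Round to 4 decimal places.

Observed p* = 187/287 = 0.65157.
Balance m(1−p*) = e·p* gives e = m(1−p*)/p* = 0.655×0.34843/0.65157 = 0.35027.
Starting from p₀ = 0.65157; update p ← p + (dp/dt)·Δt with the new parameters.
p: 0.65157 → 0.51007  (Δp = -0.14150)
p: 0.51007 → 0.45335  (Δp = -0.05672)
p: 0.45335 → 0.43062  (Δp = -0.02273)

0.4306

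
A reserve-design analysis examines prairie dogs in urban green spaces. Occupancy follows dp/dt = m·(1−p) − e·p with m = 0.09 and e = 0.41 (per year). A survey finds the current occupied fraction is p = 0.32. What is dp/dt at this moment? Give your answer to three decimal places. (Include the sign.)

Colonization term: m·(1−p) = 0.09×0.6800 = 0.06120.
Extinction term: e·p = 0.13120.
dp/dt = 0.06120 − 0.13120 = -0.07000.

-0.070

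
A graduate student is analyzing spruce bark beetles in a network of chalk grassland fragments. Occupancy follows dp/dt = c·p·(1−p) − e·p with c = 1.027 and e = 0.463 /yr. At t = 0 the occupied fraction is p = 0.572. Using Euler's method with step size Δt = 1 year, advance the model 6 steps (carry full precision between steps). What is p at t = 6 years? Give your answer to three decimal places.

Update rule: p ← p + [c·p·(1−p) − e·p]·Δt with Δt = 1.
t = 1: p = 0.57200 + (-0.01341) = 0.55859
t = 2: p = 0.55859 + (-0.00540) = 0.55319
t = 3: p = 0.55319 + (-0.00228) = 0.55091
t = 4: p = 0.55091 + (-0.00098) = 0.54993
t = 5: p = 0.54993 + (-0.00043) = 0.54950
t = 6: p = 0.54950 + (-0.00018) = 0.54932

0.549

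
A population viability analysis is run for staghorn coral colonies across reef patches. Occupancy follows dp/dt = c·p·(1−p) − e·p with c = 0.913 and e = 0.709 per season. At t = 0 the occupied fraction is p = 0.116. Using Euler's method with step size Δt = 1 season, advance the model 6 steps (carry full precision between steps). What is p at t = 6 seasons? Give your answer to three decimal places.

0.177

Update rule: p ← p + [c·p·(1−p) − e·p]·Δt with Δt = 1.
step 1: Δp = +0.01138, p = 0.12738
step 2: Δp = +0.01117, p = 0.13855
step 3: Δp = +0.01074, p = 0.14929
step 4: Δp = +0.01011, p = 0.15940
step 5: Δp = +0.00932, p = 0.16872
step 6: Δp = +0.00843, p = 0.17714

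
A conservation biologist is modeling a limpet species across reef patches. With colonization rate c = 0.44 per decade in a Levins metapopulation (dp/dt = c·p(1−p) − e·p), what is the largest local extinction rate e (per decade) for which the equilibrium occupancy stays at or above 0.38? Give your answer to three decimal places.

1 − e/c ≥ 0.38 ⇒ e ≤ c(1 − 0.38) = 0.44 × 0.6200.
e_max = 0.2728.

0.273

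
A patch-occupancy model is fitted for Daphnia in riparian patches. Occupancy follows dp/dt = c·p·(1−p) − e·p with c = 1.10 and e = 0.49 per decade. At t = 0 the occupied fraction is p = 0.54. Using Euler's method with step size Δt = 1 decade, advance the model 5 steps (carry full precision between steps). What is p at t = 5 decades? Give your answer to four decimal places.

0.5544

Update rule: p ← p + [c·p·(1−p) − e·p]·Δt with Δt = 1.
p: 0.54000 → 0.54864  (Δp = +0.00864)
p: 0.54864 → 0.55220  (Δp = +0.00356)
p: 0.55220 → 0.55363  (Δp = +0.00142)
p: 0.55363 → 0.55419  (Δp = +0.00056)
p: 0.55419 → 0.55441  (Δp = +0.00022)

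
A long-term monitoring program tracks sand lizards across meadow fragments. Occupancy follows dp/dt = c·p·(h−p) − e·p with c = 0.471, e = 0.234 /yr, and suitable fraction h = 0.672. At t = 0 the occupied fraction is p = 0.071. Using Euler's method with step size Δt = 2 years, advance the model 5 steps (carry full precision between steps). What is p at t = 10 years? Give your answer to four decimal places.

Update rule: p ← p + [c·p·(h−p) − e·p]·Δt with Δt = 2.
t = 2: p = 0.07100 + (+0.00697) = 0.07797
t = 4: p = 0.07797 + (+0.00714) = 0.08511
t = 6: p = 0.08511 + (+0.00722) = 0.09233
t = 8: p = 0.09233 + (+0.00721) = 0.09954
t = 10: p = 0.09954 + (+0.00709) = 0.10663

0.1066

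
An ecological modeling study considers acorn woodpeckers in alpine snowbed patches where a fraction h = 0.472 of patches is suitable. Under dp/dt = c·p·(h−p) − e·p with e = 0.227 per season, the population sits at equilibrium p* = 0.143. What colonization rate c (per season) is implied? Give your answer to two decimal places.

At equilibrium c(h−p*) = e, so c = e/(h−p*).
c = 0.227/(0.472 − 0.143) = 0.227/0.3290 = 0.6900.

0.69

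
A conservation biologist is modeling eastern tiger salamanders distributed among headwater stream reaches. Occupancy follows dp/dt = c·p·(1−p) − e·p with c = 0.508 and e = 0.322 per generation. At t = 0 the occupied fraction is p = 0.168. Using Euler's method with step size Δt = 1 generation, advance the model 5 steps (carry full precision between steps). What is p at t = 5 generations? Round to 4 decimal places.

0.2508

Update rule: p ← p + [c·p·(1−p) − e·p]·Δt with Δt = 1.
t = 1: p = 0.16800 + (+0.01691) = 0.18491
t = 2: p = 0.18491 + (+0.01702) = 0.20193
t = 3: p = 0.20193 + (+0.01684) = 0.21878
t = 4: p = 0.21878 + (+0.01638) = 0.23516
t = 5: p = 0.23516 + (+0.01565) = 0.25080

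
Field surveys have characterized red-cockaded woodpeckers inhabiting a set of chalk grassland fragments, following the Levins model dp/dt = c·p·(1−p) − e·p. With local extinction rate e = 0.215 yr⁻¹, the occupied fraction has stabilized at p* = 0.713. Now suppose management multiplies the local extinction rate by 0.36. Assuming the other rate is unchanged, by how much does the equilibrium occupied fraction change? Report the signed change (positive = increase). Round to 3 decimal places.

Balance c(1−p*) = e gives c = e/(1 − 0.71300) = 0.215/0.28700 = 0.74913.
New p* = 1 − e/c = 1 − 0.07740/0.74913 = 0.89668.
Δp* = 0.89668 − 0.71300 = +0.18368.

0.184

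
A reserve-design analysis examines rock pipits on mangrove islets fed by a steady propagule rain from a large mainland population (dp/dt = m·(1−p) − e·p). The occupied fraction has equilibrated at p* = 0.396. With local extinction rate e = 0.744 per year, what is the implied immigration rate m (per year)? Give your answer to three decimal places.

0.488

At equilibrium m(1−p*) = e·p*, so m = e·p*/(1−p*).
m = 0.744 × 0.396 / 0.6040 = 0.2946/0.6040 = 0.4878.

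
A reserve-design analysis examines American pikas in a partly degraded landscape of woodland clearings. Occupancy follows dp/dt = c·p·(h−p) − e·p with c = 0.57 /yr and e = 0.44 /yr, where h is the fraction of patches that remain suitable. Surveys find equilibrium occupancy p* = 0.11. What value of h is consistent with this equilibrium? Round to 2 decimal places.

At equilibrium c(h−p*) = e, so h = p* + e/c.
h = 0.11 + 0.44/0.57 = 0.11 + 0.7719 = 0.8819.

0.88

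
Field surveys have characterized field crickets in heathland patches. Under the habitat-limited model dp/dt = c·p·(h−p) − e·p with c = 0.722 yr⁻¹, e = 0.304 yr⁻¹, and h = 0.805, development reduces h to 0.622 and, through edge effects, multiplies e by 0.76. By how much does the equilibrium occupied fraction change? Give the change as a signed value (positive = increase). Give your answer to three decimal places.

Before: p* = h − e/c = 0.805 − 0.304/0.722 = 0.805 − 0.4211 = 0.3839.
After: c = 0.722, e = 0.23104, h = 0.622; p* = 0.622 − 0.23104/0.722 = 0.3020.
Δp* = 0.3020 − 0.3839 = -0.0819.

-0.082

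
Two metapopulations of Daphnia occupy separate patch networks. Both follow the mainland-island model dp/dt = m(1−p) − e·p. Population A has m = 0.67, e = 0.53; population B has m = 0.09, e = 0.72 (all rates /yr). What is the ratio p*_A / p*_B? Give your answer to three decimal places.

A: p*_A = m/(m+e) = 0.67/1.2000 = 0.5583.
B: p*_B = 0.09/0.8100 = 0.1111.
p*_A / p*_B = 0.5583/0.1111 = 5.0250.

5.025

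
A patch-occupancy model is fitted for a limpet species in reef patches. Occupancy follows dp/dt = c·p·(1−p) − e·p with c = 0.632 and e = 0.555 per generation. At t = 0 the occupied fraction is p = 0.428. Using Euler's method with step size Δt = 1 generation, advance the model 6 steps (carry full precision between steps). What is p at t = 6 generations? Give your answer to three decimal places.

Update rule: p ← p + [c·p·(1−p) − e·p]·Δt with Δt = 1.
p: 0.42800 → 0.34518  (Δp = -0.08282)
p: 0.34518 → 0.29646  (Δp = -0.04872)
p: 0.29646 → 0.26374  (Δp = -0.03272)
p: 0.26374 → 0.24009  (Δp = -0.02365)
p: 0.24009 → 0.22214  (Δp = -0.01794)
p: 0.22214 → 0.20806  (Δp = -0.01408)

0.208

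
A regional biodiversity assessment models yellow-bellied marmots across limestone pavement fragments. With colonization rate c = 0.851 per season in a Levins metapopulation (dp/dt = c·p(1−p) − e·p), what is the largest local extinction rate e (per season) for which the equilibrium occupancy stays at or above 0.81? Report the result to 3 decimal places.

0.162

1 − e/c ≥ 0.81 ⇒ e ≤ c(1 − 0.81) = 0.851 × 0.1900.
e_max = 0.1617.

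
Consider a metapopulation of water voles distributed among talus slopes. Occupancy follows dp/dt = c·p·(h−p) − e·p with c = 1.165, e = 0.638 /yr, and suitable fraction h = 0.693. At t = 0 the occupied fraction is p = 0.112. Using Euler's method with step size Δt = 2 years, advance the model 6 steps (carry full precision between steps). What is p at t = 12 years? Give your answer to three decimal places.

Update rule: p ← p + [c·p·(h−p) − e·p]·Δt with Δt = 2.
t = 2: p = 0.11200 + (+0.00871) = 0.12071
t = 4: p = 0.12071 + (+0.00693) = 0.12764
t = 6: p = 0.12764 + (+0.00527) = 0.13291
t = 8: p = 0.13291 + (+0.00386) = 0.13677
t = 10: p = 0.13677 + (+0.00274) = 0.13950
t = 12: p = 0.13950 + (+0.00190) = 0.14141

0.141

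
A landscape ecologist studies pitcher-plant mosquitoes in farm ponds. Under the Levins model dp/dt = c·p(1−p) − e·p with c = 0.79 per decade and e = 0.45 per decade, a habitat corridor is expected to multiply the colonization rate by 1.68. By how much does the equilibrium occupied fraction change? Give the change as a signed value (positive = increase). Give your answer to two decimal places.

0.23

Before: p* = 1 − 0.45/0.79 = 0.4304.
After the change, c = 1.3272, e = 0.45, so p* = 1 − 0.45/1.3272 = 0.6609.
Δp* = 0.6609 − 0.4304 = +0.2306.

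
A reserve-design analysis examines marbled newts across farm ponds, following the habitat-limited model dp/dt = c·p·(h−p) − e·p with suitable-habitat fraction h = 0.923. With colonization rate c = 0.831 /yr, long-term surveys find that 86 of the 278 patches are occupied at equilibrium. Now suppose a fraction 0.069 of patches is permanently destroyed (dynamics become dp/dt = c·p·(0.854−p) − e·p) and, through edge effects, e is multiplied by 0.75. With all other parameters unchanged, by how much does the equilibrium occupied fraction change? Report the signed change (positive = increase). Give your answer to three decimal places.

Observed p* = 86/278 = 0.30935.
Balance c(h−p*) = e gives e = 0.831×(0.923 − 0.30935) = 0.50994.
New p* = 0.854 − e/c = 0.854 − 0.38245/0.83100 = 0.39377.
Δp* = 0.39377 − 0.30935 = +0.08442.

0.084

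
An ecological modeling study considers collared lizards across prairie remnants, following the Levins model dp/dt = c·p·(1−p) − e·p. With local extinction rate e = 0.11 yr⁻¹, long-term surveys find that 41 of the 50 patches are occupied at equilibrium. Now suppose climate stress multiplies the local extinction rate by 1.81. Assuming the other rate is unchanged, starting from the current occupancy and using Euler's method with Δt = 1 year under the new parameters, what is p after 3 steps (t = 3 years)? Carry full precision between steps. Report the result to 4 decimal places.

0.6965

Observed p* = 41/50 = 0.82000.
Balance c(1−p*) = e gives c = e/(1 − 0.82000) = 0.11/0.18000 = 0.61111.
Starting from p₀ = 0.82000; update p ← p + (dp/dt)·Δt with the new parameters.
  1  |  dp/dt·Δt = -0.073062  |  p_1 = 0.746938
  2  |  dp/dt·Δt = -0.033202  |  p_2 = 0.713736
  3  |  dp/dt·Δt = -0.017244  |  p_3 = 0.696491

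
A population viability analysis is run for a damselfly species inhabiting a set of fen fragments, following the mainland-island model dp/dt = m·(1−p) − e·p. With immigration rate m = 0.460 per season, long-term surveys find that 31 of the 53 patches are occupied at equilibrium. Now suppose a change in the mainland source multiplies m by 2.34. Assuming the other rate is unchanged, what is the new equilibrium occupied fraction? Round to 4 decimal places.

Observed p* = 31/53 = 0.58491.
Balance m(1−p*) = e·p* gives e = m(1−p*)/p* = 0.460×0.41509/0.58491 = 0.32645.
New p* = m/(m+e) = 1.07640/(1.07640+0.32645) = 0.76730.

0.7673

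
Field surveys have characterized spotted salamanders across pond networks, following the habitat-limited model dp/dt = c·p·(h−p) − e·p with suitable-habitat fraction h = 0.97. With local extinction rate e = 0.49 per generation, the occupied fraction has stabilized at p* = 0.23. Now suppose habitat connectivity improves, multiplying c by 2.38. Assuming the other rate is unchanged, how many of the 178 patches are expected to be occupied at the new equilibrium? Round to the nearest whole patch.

Balance c(h−p*) = e gives c = e/(0.97 − 0.23000) = 0.49/0.74000 = 0.66216.
New p* = 0.97 − e/c = 0.97 − 0.49000/1.57594 = 0.65907.
Expected occupied = 178 × 0.65907 = 117.31 ≈ 117.

117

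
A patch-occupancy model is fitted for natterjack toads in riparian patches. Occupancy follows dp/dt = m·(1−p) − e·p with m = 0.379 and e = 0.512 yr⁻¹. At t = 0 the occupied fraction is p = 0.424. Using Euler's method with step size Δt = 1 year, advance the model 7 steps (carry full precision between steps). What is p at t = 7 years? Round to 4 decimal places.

0.4254

Update rule: p ← p + [m·(1−p) − e·p]·Δt with Δt = 1.
  1  |  dp/dt·Δt = +0.001216  |  p_1 = 0.425216
  2  |  dp/dt·Δt = +0.000133  |  p_2 = 0.425349
  3  |  dp/dt·Δt = +0.000014  |  p_3 = 0.425363
  4  |  dp/dt·Δt = +0.000002  |  p_4 = 0.425365
  5  |  dp/dt·Δt = +0.000000  |  p_5 = 0.425365
  6  |  dp/dt·Δt = +0.000000  |  p_6 = 0.425365
  7  |  dp/dt·Δt = +0.000000  |  p_7 = 0.425365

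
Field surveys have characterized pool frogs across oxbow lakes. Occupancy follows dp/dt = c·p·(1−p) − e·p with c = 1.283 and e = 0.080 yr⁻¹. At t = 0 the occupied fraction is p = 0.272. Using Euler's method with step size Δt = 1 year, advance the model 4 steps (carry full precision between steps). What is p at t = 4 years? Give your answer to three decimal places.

0.937

Update rule: p ← p + [c·p·(1−p) − e·p]·Δt with Δt = 1.
t = 1: p = 0.27200 + (+0.23229) = 0.50429
t = 2: p = 0.50429 + (+0.28038) = 0.78468
t = 3: p = 0.78468 + (+0.15400) = 0.93868
t = 4: p = 0.93868 + (-0.00124) = 0.93744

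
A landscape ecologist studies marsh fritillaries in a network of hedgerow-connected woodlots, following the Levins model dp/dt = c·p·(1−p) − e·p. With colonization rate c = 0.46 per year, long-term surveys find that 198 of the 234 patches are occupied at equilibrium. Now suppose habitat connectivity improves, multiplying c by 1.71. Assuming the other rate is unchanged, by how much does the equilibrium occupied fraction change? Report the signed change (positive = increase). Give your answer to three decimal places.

Observed p* = 198/234 = 0.84615.
Balance c(1−p*) = e gives e = 0.46×(1 − 0.84615) = 0.07077.
New p* = 1 − e/c = 1 − 0.07077/0.78660 = 0.91003.
Δp* = 0.91003 − 0.84615 = +0.06388.

0.064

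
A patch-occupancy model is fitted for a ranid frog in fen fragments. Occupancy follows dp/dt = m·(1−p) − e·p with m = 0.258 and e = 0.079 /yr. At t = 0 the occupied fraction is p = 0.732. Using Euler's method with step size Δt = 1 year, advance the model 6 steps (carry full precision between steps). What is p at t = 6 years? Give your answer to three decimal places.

0.763

Update rule: p ← p + [m·(1−p) − e·p]·Δt with Δt = 1.
t = 1: p = 0.73200 + (+0.01132) = 0.74332
t = 2: p = 0.74332 + (+0.00750) = 0.75082
t = 3: p = 0.75082 + (+0.00497) = 0.75579
t = 4: p = 0.75579 + (+0.00330) = 0.75909
t = 5: p = 0.75909 + (+0.00219) = 0.76128
t = 6: p = 0.76128 + (+0.00145) = 0.76273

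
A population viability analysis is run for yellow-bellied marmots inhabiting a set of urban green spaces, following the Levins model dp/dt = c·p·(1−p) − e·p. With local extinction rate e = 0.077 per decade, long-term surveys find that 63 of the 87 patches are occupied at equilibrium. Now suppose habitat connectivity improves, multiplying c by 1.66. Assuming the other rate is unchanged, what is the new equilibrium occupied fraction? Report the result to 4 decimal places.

0.8338

Observed p* = 63/87 = 0.72414.
Balance c(1−p*) = e gives c = e/(1 − 0.72414) = 0.077/0.27586 = 0.27913.
New p* = 1 − e/c = 1 − 0.07700/0.46336 = 0.83382.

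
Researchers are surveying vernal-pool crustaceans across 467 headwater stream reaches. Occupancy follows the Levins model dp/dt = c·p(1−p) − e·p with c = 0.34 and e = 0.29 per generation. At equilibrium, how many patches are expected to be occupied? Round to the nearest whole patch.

69

p* = 1 − e/c = 1 − 0.29/0.34 = 0.1471.
Expected occupied patches = N × p* = 467 × 0.1471 = 68.68 ≈ 69.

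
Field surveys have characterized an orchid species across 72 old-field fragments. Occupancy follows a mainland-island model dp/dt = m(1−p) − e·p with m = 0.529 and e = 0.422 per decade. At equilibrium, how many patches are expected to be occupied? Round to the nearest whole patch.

40

p* = m/(m+e) = 0.529/0.9510 = 0.5563.
Expected occupied patches = N × p* = 72 × 0.5563 = 40.05 ≈ 40.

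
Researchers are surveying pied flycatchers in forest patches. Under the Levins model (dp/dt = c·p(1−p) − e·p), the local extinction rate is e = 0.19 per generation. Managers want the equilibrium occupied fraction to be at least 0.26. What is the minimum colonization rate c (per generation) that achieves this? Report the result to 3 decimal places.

p* = 1 − e/c ≥ 0.26 requires e/c ≤ 0.7400, i.e. c ≥ e/0.7400.
c_min = 0.19/0.7400 = 0.2568.

0.257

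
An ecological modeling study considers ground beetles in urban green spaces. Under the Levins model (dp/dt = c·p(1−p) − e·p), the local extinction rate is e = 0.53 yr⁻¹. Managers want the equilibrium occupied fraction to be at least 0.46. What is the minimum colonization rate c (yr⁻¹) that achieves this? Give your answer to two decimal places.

p* = 1 − e/c ≥ 0.46 requires e/c ≤ 0.5400, i.e. c ≥ e/0.5400.
c_min = 0.53/0.5400 = 0.9815.

0.98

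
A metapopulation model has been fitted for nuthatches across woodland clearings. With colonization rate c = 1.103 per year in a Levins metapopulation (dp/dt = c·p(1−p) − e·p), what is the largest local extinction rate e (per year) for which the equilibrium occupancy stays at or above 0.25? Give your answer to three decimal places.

0.827

1 − e/c ≥ 0.25 ⇒ e ≤ c(1 − 0.25) = 1.103 × 0.7500.
e_max = 0.8273.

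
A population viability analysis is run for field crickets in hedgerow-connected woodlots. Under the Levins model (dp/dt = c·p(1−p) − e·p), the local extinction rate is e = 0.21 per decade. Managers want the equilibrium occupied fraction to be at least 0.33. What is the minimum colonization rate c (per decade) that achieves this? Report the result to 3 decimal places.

0.313

p* = 1 − e/c ≥ 0.33 requires e/c ≤ 0.6700, i.e. c ≥ e/0.6700.
c_min = 0.21/0.6700 = 0.3134.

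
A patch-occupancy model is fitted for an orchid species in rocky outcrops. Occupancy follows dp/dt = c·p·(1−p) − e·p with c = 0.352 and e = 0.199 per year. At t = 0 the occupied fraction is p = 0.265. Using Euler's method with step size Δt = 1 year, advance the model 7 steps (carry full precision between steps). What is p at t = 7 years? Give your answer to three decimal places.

Update rule: p ← p + [c·p·(1−p) − e·p]·Δt with Δt = 1.
p: 0.26500 → 0.28083  (Δp = +0.01583)
p: 0.28083 → 0.29603  (Δp = +0.01521)
p: 0.29603 → 0.31048  (Δp = +0.01445)
p: 0.31048 → 0.32405  (Δp = +0.01357)
p: 0.32405 → 0.33667  (Δp = +0.01262)
p: 0.33667 → 0.34828  (Δp = +0.01161)
p: 0.34828 → 0.35887  (Δp = +0.01059)

0.359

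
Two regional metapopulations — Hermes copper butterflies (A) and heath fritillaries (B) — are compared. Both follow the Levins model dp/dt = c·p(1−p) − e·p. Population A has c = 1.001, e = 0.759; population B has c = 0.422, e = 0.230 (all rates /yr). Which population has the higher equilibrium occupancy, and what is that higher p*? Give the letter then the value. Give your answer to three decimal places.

B, 0.455

A: p*_A = 1 − 0.759/1.001 = 0.2418.
B: p*_B = 1 − 0.230/0.422 = 0.4550.
B is higher at 0.4550.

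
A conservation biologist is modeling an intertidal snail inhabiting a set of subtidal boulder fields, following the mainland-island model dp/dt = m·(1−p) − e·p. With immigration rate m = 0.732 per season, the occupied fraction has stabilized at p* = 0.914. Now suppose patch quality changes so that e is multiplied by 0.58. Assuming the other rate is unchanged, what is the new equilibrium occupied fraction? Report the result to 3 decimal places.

Balance m(1−p*) = e·p* gives e = m(1−p*)/p* = 0.732×0.08600/0.91400 = 0.06888.
New p* = m/(m+e) = 0.73200/(0.73200+0.03995) = 0.94825.

0.948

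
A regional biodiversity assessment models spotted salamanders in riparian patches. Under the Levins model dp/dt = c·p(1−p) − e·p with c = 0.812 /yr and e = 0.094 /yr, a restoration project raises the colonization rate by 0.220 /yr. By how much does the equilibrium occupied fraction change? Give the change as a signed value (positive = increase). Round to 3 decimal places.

0.025

Before: p* = 1 − 0.094/0.812 = 0.8842.
After the change, c = 1.032, e = 0.094, so p* = 1 − 0.094/1.032 = 0.9089.
Δp* = 0.9089 − 0.8842 = +0.0247.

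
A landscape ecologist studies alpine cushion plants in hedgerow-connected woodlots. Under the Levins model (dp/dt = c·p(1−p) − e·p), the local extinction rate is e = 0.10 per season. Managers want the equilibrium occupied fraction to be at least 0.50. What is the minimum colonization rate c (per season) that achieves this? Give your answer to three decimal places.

0.200

p* = 1 − e/c ≥ 0.50 requires e/c ≤ 0.5000, i.e. c ≥ e/0.5000.
c_min = 0.10/0.5000 = 0.2000.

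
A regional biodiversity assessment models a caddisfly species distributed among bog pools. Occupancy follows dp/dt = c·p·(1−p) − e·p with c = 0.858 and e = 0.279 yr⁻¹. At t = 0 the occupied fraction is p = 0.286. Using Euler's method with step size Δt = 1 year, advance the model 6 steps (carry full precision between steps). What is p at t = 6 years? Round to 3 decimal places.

0.662

Update rule: p ← p + [c·p·(1−p) − e·p]·Δt with Δt = 1.
step 1: Δp = +0.09541, p = 0.38141
step 2: Δp = +0.09602, p = 0.47743
step 3: Δp = +0.08086, p = 0.55829
step 4: Δp = +0.05582, p = 0.61411
step 5: Δp = +0.03199, p = 0.64610
step 6: Δp = +0.01592, p = 0.66203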